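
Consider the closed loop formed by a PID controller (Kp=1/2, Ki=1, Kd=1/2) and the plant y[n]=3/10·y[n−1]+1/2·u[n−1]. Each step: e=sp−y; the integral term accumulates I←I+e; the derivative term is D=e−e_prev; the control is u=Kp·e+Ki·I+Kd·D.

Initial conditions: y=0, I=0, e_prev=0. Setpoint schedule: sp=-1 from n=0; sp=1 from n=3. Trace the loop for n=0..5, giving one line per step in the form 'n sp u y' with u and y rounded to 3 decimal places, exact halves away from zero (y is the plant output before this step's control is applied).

0 -1 -2.000 0.000
1 -1 -0.500 -1.000
2 -1 -1.900 -0.550
3 1 3.005 -1.115
4 1 -0.729 1.168
5 1 2.609 -0.014

(exact arithmetic carried between steps; '≈' marks a value shown rounded to 6 d.p. or computed from one; I and e_prev carry over from the previous line; the table rounds u and y to 3 d.p., halves away from zero)
n=0: y=0, sp=-1, e=sp−y=-1; I=-1, D=e−e_prev=-1; u=1/2·(-1)+1·(-1)+1/2·(-1)=-2; next y=3/10·0+1/2·(-2)=-1
n=1: y=-1, sp=-1, e=sp−y=0; I=-1, D=e−e_prev=1; u=1/2·0+1·(-1)+1/2·1=-0.5; next y=3/10·(-1)+1/2·(-0.5)=-0.55
n=2: y=-0.55, sp=-1, e=sp−y=-0.45; I=-1.45, D=e−e_prev=-0.45; u=1/2·(-0.45)+1·(-1.45)+1/2·(-0.45)=-1.9; next y=3/10·(-0.55)+1/2·(-1.9)=-1.115
n=3: y=-1.115, sp=1, e=sp−y=2.115; I=0.665, D=e−e_prev=2.565; u=1/2·2.115+1·0.665+1/2·2.565=3.005; next y=3/10·(-1.115)+1/2·3.005=1.168
n=4: y=1.168, sp=1, e=sp−y=-0.168; I=0.497, D=e−e_prev=-2.283; u=1/2·(-0.168)+1·0.497+1/2·(-2.283)=-0.7285; next y=3/10·1.168+1/2·(-0.7285)=-0.01385
n=5: y=-0.01385, sp=1, e=sp−y=1.01385; I=1.51085, D=e−e_prev=1.18185; u=1/2·1.01385+1·1.51085+1/2·1.18185=2.6087; next y=3/10·(-0.01385)+1/2·2.6087=1.300195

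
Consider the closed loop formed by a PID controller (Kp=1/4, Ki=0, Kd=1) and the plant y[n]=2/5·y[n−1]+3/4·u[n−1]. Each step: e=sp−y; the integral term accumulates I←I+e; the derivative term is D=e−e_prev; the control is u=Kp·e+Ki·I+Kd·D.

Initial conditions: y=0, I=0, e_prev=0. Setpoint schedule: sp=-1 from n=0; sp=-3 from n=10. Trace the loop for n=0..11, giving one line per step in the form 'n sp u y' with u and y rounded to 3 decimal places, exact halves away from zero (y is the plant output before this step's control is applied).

(exact arithmetic carried between steps; '≈' marks a value shown rounded to 6 d.p. or computed from one; I and e_prev carry over from the previous line; the table rounds u and y to 3 d.p., halves away from zero)
n=0: y=0, sp=-1, e=sp−y=-1; I=-1, D=e−e_prev=-1; u=1/4·(-1)+0·(-1)+1·(-1)=-1.25; next y=2/5·0+3/4·(-1.25)=-0.9375
n=1: y=-0.9375, sp=-1, e=sp−y=-0.0625; I=-1.0625, D=e−e_prev=0.9375; u=1/4·(-0.0625)+0·(-1.0625)+1·0.9375=0.921875; next y=2/5·(-0.9375)+3/4·0.921875≈0.316406
n=2: y≈0.316406, sp=-1, e=sp−y≈-1.316406; I≈-2.378906, D=e−e_prev≈-1.253906; u=1/4·(-1.316406)+0·(-2.378906)+1·(-1.253906)≈-1.583008; next y=2/5·0.316406+3/4·(-1.583008)≈-1.060693
n=3: y≈-1.060693, sp=-1, e=sp−y≈0.060693; I≈-2.318213, D=e−e_prev≈1.377100; u=1/4·0.060693+0·(-2.318213)+1·1.377100≈1.392273; next y=2/5·(-1.060693)+3/4·1.392273≈0.619927
n=4: y≈0.619927, sp=-1, e=sp−y≈-1.619927; I≈-3.938140, D=e−e_prev≈-1.680621; u=1/4·(-1.619927)+0·(-3.938140)+1·(-1.680621)≈-2.085603; next y=2/5·0.619927+3/4·(-2.085603)≈-1.316231
n=5: y≈-1.316231, sp=-1, e=sp−y≈0.316231; I≈-3.621909, D=e−e_prev≈1.936158; u=1/4·0.316231+0·(-3.621909)+1·1.936158≈2.015216; next y=2/5·(-1.316231)+3/4·2.015216≈0.984920
n=6: y≈0.984920, sp=-1, e=sp−y≈-1.984920; I≈-5.606829, D=e−e_prev≈-2.301151; u=1/4·(-1.984920)+0·(-5.606829)+1·(-2.301151)≈-2.797381; next y=2/5·0.984920+3/4·(-2.797381)≈-1.704068
n=7: y≈-1.704068, sp=-1, e=sp−y≈0.704068; I≈-4.902761, D=e−e_prev≈2.688987; u=1/4·0.704068+0·(-4.902761)+1·2.688987≈2.865004; next y=2/5·(-1.704068)+3/4·2.865004≈1.467126
n=8: y≈1.467126, sp=-1, e=sp−y≈-2.467126; I≈-7.369887, D=e−e_prev≈-3.171194; u=1/4·(-2.467126)+0·(-7.369887)+1·(-3.171194)≈-3.787975; next y=2/5·1.467126+3/4·(-3.787975)≈-2.254131
n=9: y≈-2.254131, sp=-1, e=sp−y≈1.254131; I≈-6.115757, D=e−e_prev≈3.721257; u=1/4·1.254131+0·(-6.115757)+1·3.721257≈4.034790; next y=2/5·(-2.254131)+3/4·4.034790≈2.124440
n=10: y≈2.124440, sp=-3, e=sp−y≈-5.124440; I≈-11.240196, D=e−e_prev≈-6.378571; u=1/4·(-5.124440)+0·(-11.240196)+1·(-6.378571)≈-7.659681; next y=2/5·2.124440+3/4·(-7.659681)≈-4.894985
n=11: y≈-4.894985, sp=-3, e=sp−y≈1.894985; I≈-9.345212, D=e−e_prev≈7.019425; u=1/4·1.894985+0·(-9.345212)+1·7.019425≈7.493171; next y=2/5·(-4.894985)+3/4·7.493171≈3.661884

0 -1 -1.250 0.000
1 -1 0.922 -0.938
2 -1 -1.583 0.316
3 -1 1.392 -1.061
4 -1 -2.086 0.620
5 -1 2.015 -1.316
6 -1 -2.797 0.985
7 -1 2.865 -1.704
8 -1 -3.788 1.467
9 -1 4.035 -2.254
10 -3 -7.660 2.124
11 -3 7.493 -4.895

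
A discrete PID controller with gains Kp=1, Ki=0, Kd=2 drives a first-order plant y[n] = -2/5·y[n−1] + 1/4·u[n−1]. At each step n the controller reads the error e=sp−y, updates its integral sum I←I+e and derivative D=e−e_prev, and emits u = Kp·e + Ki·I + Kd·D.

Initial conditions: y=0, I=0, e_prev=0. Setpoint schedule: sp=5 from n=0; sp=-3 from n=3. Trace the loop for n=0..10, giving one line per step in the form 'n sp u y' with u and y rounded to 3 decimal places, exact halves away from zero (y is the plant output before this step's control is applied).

0 5 15.000 0.000
1 5 -6.250 3.750
2 5 21.688 -3.063
3 -3 -45.066 6.647
4 -3 52.069 -13.925
5 -3 -86.612 18.587
6 -3 121.439 -29.088
7 -3 -187.161 41.995
8 -3 271.755 -63.588
9 -3 -410.298 93.374
10 -3 603.520 -139.924

(exact arithmetic carried between steps; '≈' marks a value shown rounded to 6 d.p. or computed from one; I and e_prev carry over from the previous line; the table rounds u and y to 3 d.p., halves away from zero)
n=0: y=0, sp=5, e=sp−y=5; I=5, D=e−e_prev=5; u=1·5+0·5+2·5=15; next y=-2/5·0+1/4·15=3.75
n=1: y=3.75, sp=5, e=sp−y=1.25; I=6.25, D=e−e_prev=-3.75; u=1·1.25+0·6.25+2·(-3.75)=-6.25; next y=-2/5·3.75+1/4·(-6.25)=-3.0625
n=2: y=-3.0625, sp=5, e=sp−y=8.0625; I=14.3125, D=e−e_prev=6.8125; u=1·8.0625+0·14.3125+2·6.8125=21.6875; next y=-2/5·(-3.0625)+1/4·21.6875=6.646875
n=3: y=6.646875, sp=-3, e=sp−y=-9.646875; I=4.665625, D=e−e_prev=-17.709375; u=1·(-9.646875)+0·4.665625+2·(-17.709375)=-45.065625; next y=-2/5·6.646875+1/4·(-45.065625)≈-13.925156
n=4: y≈-13.925156, sp=-3, e=sp−y≈10.925156; I≈15.590781, D=e−e_prev≈20.572031; u=1·10.925156+0·15.590781+2·20.572031≈52.069219; next y=-2/5·(-13.925156)+1/4·52.069219≈18.587367
n=5: y≈18.587367, sp=-3, e=sp−y≈-21.587367; I≈-5.996586, D=e−e_prev≈-32.512523; u=1·(-21.587367)+0·(-5.996586)+2·(-32.512523)≈-86.612414; next y=-2/5·18.587367+1/4·(-86.612414)≈-29.088050
n=6: y≈-29.088050, sp=-3, e=sp−y≈26.088050; I≈20.091464, D=e−e_prev≈47.675418; u=1·26.088050+0·20.091464+2·47.675418≈121.438886; next y=-2/5·(-29.088050)+1/4·121.438886≈41.994942
n=7: y≈41.994942, sp=-3, e=sp−y≈-44.994942; I≈-24.903477, D=e−e_prev≈-71.082992; u=1·(-44.994942)+0·(-24.903477)+2·(-71.082992)≈-187.160925; next y=-2/5·41.994942+1/4·(-187.160925)≈-63.588208
n=8: y≈-63.588208, sp=-3, e=sp−y≈60.588208; I≈35.684731, D=e−e_prev≈105.583150; u=1·60.588208+0·35.684731+2·105.583150≈271.754507; next y=-2/5·(-63.588208)+1/4·271.754507≈93.373910
n=9: y≈93.373910, sp=-3, e=sp−y≈-96.373910; I≈-60.689179, D=e−e_prev≈-156.962118; u=1·(-96.373910)+0·(-60.689179)+2·(-156.962118)≈-410.298146; next y=-2/5·93.373910+1/4·(-410.298146)≈-139.924100
n=10: y≈-139.924100, sp=-3, e=sp−y≈136.924100; I≈76.234921, D=e−e_prev≈233.298010; u=1·136.924100+0·76.234921+2·233.298010≈603.520121; next y=-2/5·(-139.924100)+1/4·603.520121≈206.849670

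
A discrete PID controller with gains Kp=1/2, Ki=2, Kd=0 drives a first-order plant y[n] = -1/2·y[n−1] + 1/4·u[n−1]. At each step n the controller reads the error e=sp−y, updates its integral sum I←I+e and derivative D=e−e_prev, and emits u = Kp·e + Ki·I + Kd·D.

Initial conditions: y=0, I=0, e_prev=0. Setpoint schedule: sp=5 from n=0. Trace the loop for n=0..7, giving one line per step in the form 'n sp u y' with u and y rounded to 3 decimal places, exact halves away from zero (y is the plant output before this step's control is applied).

(exact arithmetic carried between steps; '≈' marks a value shown rounded to 6 d.p. or computed from one; I and e_prev carry over from the previous line; the table rounds u and y to 3 d.p., halves away from zero)
n=0: y=0, sp=5, e=sp−y=5; I=5, D=e−e_prev=5; u=1/2·5+2·5+0·5=12.5; next y=-1/2·0+1/4·12.5=3.125
n=1: y=3.125, sp=5, e=sp−y=1.875; I=6.875, D=e−e_prev=-3.125; u=1/2·1.875+2·6.875+0·(-3.125)=14.6875; next y=-1/2·3.125+1/4·14.6875=2.109375
n=2: y=2.109375, sp=5, e=sp−y=2.890625; I=9.765625, D=e−e_prev=1.015625; u=1/2·2.890625+2·9.765625+0·1.015625≈20.976563; next y=-1/2·2.109375+1/4·20.976563≈4.189453
n=3: y≈4.189453, sp=5, e=sp−y≈0.810547; I≈10.576172, D=e−e_prev≈-2.080078; u=1/2·0.810547+2·10.576172+0·(-2.080078)≈21.557617; next y=-1/2·4.189453+1/4·21.557617≈3.294678
n=4: y≈3.294678, sp=5, e=sp−y≈1.705322; I≈12.281494, D=e−e_prev≈0.894775; u=1/2·1.705322+2·12.281494+0·0.894775≈25.415649; next y=-1/2·3.294678+1/4·25.415649≈4.706573
n=5: y≈4.706573, sp=5, e=sp−y≈0.293427; I≈12.574921, D=e−e_prev≈-1.411896; u=1/2·0.293427+2·12.574921+0·(-1.411896)≈25.296555; next y=-1/2·4.706573+1/4·25.296555≈3.970852
n=6: y≈3.970852, sp=5, e=sp−y≈1.029148; I≈13.604069, D=e−e_prev≈0.735722; u=1/2·1.029148+2·13.604069+0·0.735722≈27.722712; next y=-1/2·3.970852+1/4·27.722712≈4.945252
n=7: y≈4.945252, sp=5, e=sp−y≈0.054748; I≈13.658817, D=e−e_prev≈-0.974400; u=1/2·0.054748+2·13.658817+0·(-0.974400)≈27.345008; next y=-1/2·4.945252+1/4·27.345008≈4.363626

0 5 12.500 0.000
1 5 14.688 3.125
2 5 20.977 2.109
3 5 21.558 4.189
4 5 25.416 3.295
5 5 25.297 4.707
6 5 27.723 3.971
7 5 27.345 4.945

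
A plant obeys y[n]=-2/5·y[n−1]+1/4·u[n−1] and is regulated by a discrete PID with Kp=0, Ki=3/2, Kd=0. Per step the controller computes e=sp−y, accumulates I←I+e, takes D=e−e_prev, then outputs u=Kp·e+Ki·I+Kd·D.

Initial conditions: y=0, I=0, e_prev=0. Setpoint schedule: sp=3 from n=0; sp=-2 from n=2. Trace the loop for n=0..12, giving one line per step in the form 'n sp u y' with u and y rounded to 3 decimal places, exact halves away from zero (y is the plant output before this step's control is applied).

(exact arithmetic carried between steps; '≈' marks a value shown rounded to 6 d.p. or computed from one; I and e_prev carry over from the previous line; the table rounds u and y to 3 d.p., halves away from zero)
n=0: y=0, sp=3, e=sp−y=3; I=3, D=e−e_prev=3; u=0·3+3/2·3+0·3=4.5; next y=-2/5·0+1/4·4.5=1.125
n=1: y=1.125, sp=3, e=sp−y=1.875; I=4.875, D=e−e_prev=-1.125; u=0·1.875+3/2·4.875+0·(-1.125)=7.3125; next y=-2/5·1.125+1/4·7.3125=1.378125
n=2: y=1.378125, sp=-2, e=sp−y=-3.378125; I=1.496875, D=e−e_prev=-5.253125; u=0·(-3.378125)+3/2·1.496875+0·(-5.253125)≈2.245313; next y=-2/5·1.378125+1/4·2.245313≈0.010078
n=3: y≈0.010078, sp=-2, e=sp−y≈-2.010078; I≈-0.513203, D=e−e_prev≈1.368047; u=0·(-2.010078)+3/2·(-0.513203)+0·1.368047≈-0.769805; next y=-2/5·0.010078+1/4·(-0.769805)≈-0.196482
n=4: y≈-0.196482, sp=-2, e=sp−y≈-1.803518; I≈-2.316721, D=e−e_prev≈0.206561; u=0·(-1.803518)+3/2·(-2.316721)+0·0.206561≈-3.475081; next y=-2/5·(-0.196482)+1/4·(-3.475081)≈-0.790177
n=5: y≈-0.790177, sp=-2, e=sp−y≈-1.209823; I≈-3.526543, D=e−e_prev≈0.593695; u=0·(-1.209823)+3/2·(-3.526543)+0·0.593695≈-5.289815; next y=-2/5·(-0.790177)+1/4·(-5.289815)≈-1.006383
n=6: y≈-1.006383, sp=-2, e=sp−y≈-0.993617; I≈-4.520161, D=e−e_prev≈0.216206; u=0·(-0.993617)+3/2·(-4.520161)+0·0.216206≈-6.780241; next y=-2/5·(-1.006383)+1/4·(-6.780241)≈-1.292507
n=7: y≈-1.292507, sp=-2, e=sp−y≈-0.707493; I≈-5.227653, D=e−e_prev≈0.286124; u=0·(-0.707493)+3/2·(-5.227653)+0·0.286124≈-7.841480; next y=-2/5·(-1.292507)+1/4·(-7.841480)≈-1.443367
n=8: y≈-1.443367, sp=-2, e=sp−y≈-0.556633; I≈-5.784286, D=e−e_prev≈0.150860; u=0·(-0.556633)+3/2·(-5.784286)+0·0.150860≈-8.676429; next y=-2/5·(-1.443367)+1/4·(-8.676429)≈-1.591760
n=9: y≈-1.591760, sp=-2, e=sp−y≈-0.408240; I≈-6.192526, D=e−e_prev≈0.148393; u=0·(-0.408240)+3/2·(-6.192526)+0·0.148393≈-9.288789; next y=-2/5·(-1.591760)+1/4·(-9.288789)≈-1.685493
n=10: y≈-1.685493, sp=-2, e=sp−y≈-0.314507; I≈-6.507033, D=e−e_prev≈0.093733; u=0·(-0.314507)+3/2·(-6.507033)+0·0.093733≈-9.760549; next y=-2/5·(-1.685493)+1/4·(-9.760549)≈-1.765940
n=11: y≈-1.765940, sp=-2, e=sp−y≈-0.234060; I≈-6.741093, D=e−e_prev≈0.080447; u=0·(-0.234060)+3/2·(-6.741093)+0·0.080447≈-10.111639; next y=-2/5·(-1.765940)+1/4·(-10.111639)≈-1.821534
n=12: y≈-1.821534, sp=-2, e=sp−y≈-0.178466; I≈-6.919559, D=e−e_prev≈0.055594; u=0·(-0.178466)+3/2·(-6.919559)+0·0.055594≈-10.379338; next y=-2/5·(-1.821534)+1/4·(-10.379338)≈-1.866221

0 3 4.500 0.000
1 3 7.313 1.125
2 -2 2.245 1.378
3 -2 -0.770 0.010
4 -2 -3.475 -0.196
5 -2 -5.290 -0.790
6 -2 -6.780 -1.006
7 -2 -7.841 -1.293
8 -2 -8.676 -1.443
9 -2 -9.289 -1.592
10 -2 -9.761 -1.685
11 -2 -10.112 -1.766
12 -2 -10.379 -1.822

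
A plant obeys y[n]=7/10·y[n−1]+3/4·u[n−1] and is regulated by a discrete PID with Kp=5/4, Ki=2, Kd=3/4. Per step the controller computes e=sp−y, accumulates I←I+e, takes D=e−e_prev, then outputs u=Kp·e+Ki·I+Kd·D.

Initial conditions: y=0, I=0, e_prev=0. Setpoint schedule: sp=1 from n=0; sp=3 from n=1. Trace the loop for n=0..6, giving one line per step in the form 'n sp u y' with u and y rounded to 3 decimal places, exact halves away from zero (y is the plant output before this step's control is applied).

(exact arithmetic carried between steps; '≈' marks a value shown rounded to 6 d.p. or computed from one; I and e_prev carry over from the previous line; the table rounds u and y to 3 d.p., halves away from zero)
n=0: y=0, sp=1, e=sp−y=1; I=1, D=e−e_prev=1; u=5/4·1+2·1+3/4·1=4; next y=7/10·0+3/4·4=3
n=1: y=3, sp=3, e=sp−y=0; I=1, D=e−e_prev=-1; u=5/4·0+2·1+3/4·(-1)=1.25; next y=7/10·3+3/4·1.25=3.0375
n=2: y=3.0375, sp=3, e=sp−y=-0.0375; I=0.9625, D=e−e_prev=-0.0375; u=5/4·(-0.0375)+2·0.9625+3/4·(-0.0375)=1.85; next y=7/10·3.0375+3/4·1.85=3.51375
n=3: y=3.51375, sp=3, e=sp−y=-0.51375; I=0.44875, D=e−e_prev=-0.47625; u=5/4·(-0.51375)+2·0.44875+3/4·(-0.47625)=-0.101875; next y=7/10·3.51375+3/4·(-0.101875)≈2.383219
n=4: y≈2.383219, sp=3, e=sp−y≈0.616781; I≈1.065531, D=e−e_prev≈1.130531; u=5/4·0.616781+2·1.065531+3/4·1.130531≈3.749938; next y=7/10·2.383219+3/4·3.749938≈4.480706
n=5: y≈4.480706, sp=3, e=sp−y≈-1.480706; I≈-0.415175, D=e−e_prev≈-2.097488; u=5/4·(-1.480706)+2·(-0.415175)+3/4·(-2.097488)≈-4.254348; next y=7/10·4.480706+3/4·(-4.254348)≈-0.054267
n=6: y≈-0.054267, sp=3, e=sp−y≈3.054267; I≈2.639092, D=e−e_prev≈4.534973; u=5/4·3.054267+2·2.639092+3/4·4.534973≈12.497248; next y=7/10·(-0.054267)+3/4·12.497248≈9.334949

0 1 4.000 0.000
1 3 1.250 3.000
2 3 1.850 3.038
3 3 -0.102 3.514
4 3 3.750 2.383
5 3 -4.254 4.481
6 3 12.497 -0.054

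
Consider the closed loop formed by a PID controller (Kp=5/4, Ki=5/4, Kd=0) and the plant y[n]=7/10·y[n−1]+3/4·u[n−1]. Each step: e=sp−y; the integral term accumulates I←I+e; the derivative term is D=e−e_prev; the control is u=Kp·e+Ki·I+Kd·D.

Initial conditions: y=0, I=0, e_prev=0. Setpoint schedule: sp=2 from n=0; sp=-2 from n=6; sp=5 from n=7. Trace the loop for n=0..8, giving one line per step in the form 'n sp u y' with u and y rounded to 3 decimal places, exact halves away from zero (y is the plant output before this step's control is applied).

(exact arithmetic carried between steps; '≈' marks a value shown rounded to 6 d.p. or computed from one; I and e_prev carry over from the previous line; the table rounds u and y to 3 d.p., halves away from zero)
n=0: y=0, sp=2, e=sp−y=2; I=2, D=e−e_prev=2; u=5/4·2+5/4·2+0·2=5; next y=7/10·0+3/4·5=3.75
n=1: y=3.75, sp=2, e=sp−y=-1.75; I=0.25, D=e−e_prev=-3.75; u=5/4·(-1.75)+5/4·0.25+0·(-3.75)=-1.875; next y=7/10·3.75+3/4·(-1.875)=1.21875
n=2: y=1.21875, sp=2, e=sp−y=0.78125; I=1.03125, D=e−e_prev=2.53125; u=5/4·0.78125+5/4·1.03125+0·2.53125=2.265625; next y=7/10·1.21875+3/4·2.265625≈2.552344
n=3: y≈2.552344, sp=2, e=sp−y≈-0.552344; I≈0.478906, D=e−e_prev≈-1.333594; u=5/4·(-0.552344)+5/4·0.478906+0·(-1.333594)≈-0.091797; next y=7/10·2.552344+3/4·(-0.091797)≈1.717793
n=4: y≈1.717793, sp=2, e=sp−y≈0.282207; I≈0.761113, D=e−e_prev≈0.834551; u=5/4·0.282207+5/4·0.761113+0·0.834551≈1.304150; next y=7/10·1.717793+3/4·1.304150≈2.180568
n=5: y≈2.180568, sp=2, e=sp−y≈-0.180568; I≈0.580545, D=e−e_prev≈-0.462775; u=5/4·(-0.180568)+5/4·0.580545+0·(-0.462775)≈0.499972; next y=7/10·2.180568+3/4·0.499972≈1.901376
n=6: y≈1.901376, sp=-2, e=sp−y≈-3.901376; I≈-3.320831, D=e−e_prev≈-3.720809; u=5/4·(-3.901376)+5/4·(-3.320831)+0·(-3.720809)≈-9.027759; next y=7/10·1.901376+3/4·(-9.027759)≈-5.439856
n=7: y≈-5.439856, sp=5, e=sp−y≈10.439856; I≈7.119025, D=e−e_prev≈14.341232; u=5/4·10.439856+5/4·7.119025+0·14.341232≈21.948601; next y=7/10·(-5.439856)+3/4·21.948601≈12.653552
n=8: y≈12.653552, sp=5, e=sp−y≈-7.653552; I≈-0.534527, D=e−e_prev≈-18.093408; u=5/4·(-7.653552)+5/4·(-0.534527)+0·(-18.093408)≈-10.235098; next y=7/10·12.653552+3/4·(-10.235098)≈1.181163

0 2 5.000 0.000
1 2 -1.875 3.750
2 2 2.266 1.219
3 2 -0.092 2.552
4 2 1.304 1.718
5 2 0.500 2.181
6 -2 -9.028 1.901
7 5 21.949 -5.440
8 5 -10.235 12.654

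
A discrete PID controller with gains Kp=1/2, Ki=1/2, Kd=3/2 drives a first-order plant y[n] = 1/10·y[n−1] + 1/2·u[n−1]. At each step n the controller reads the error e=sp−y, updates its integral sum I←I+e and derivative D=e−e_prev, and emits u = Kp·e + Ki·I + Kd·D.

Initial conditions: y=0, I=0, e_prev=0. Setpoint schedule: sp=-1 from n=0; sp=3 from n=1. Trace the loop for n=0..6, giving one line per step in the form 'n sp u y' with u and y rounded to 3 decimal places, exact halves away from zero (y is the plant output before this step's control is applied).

0 -1 -2.500 0.000
1 3 11.625 -1.250
2 3 -11.469 5.688
3 3 24.727 -5.166
4 3 -30.001 11.847
5 3 55.251 -13.816
6 3 -74.984 26.244

(exact arithmetic carried between steps; '≈' marks a value shown rounded to 6 d.p. or computed from one; I and e_prev carry over from the previous line; the table rounds u and y to 3 d.p., halves away from zero)
n=0: y=0, sp=-1, e=sp−y=-1; I=-1, D=e−e_prev=-1; u=1/2·(-1)+1/2·(-1)+3/2·(-1)=-2.5; next y=1/10·0+1/2·(-2.5)=-1.25
n=1: y=-1.25, sp=3, e=sp−y=4.25; I=3.25, D=e−e_prev=5.25; u=1/2·4.25+1/2·3.25+3/2·5.25=11.625; next y=1/10·(-1.25)+1/2·11.625=5.6875
n=2: y=5.6875, sp=3, e=sp−y=-2.6875; I=0.5625, D=e−e_prev=-6.9375; u=1/2·(-2.6875)+1/2·0.5625+3/2·(-6.9375)=-11.46875; next y=1/10·5.6875+1/2·(-11.46875)=-5.165625
n=3: y=-5.165625, sp=3, e=sp−y=8.165625; I=8.728125, D=e−e_prev=10.853125; u=1/2·8.165625+1/2·8.728125+3/2·10.853125≈24.726563; next y=1/10·(-5.165625)+1/2·24.726563≈11.846719
n=4: y≈11.846719, sp=3, e=sp−y≈-8.846719; I≈-0.118594, D=e−e_prev≈-17.012344; u=1/2·(-8.846719)+1/2·(-0.118594)+3/2·(-17.012344)≈-30.001172; next y=1/10·11.846719+1/2·(-30.001172)≈-13.815914
n=5: y≈-13.815914, sp=3, e=sp−y≈16.815914; I≈16.697320, D=e−e_prev≈25.662633; u=1/2·16.815914+1/2·16.697320+3/2·25.662633≈55.250566; next y=1/10·(-13.815914)+1/2·55.250566≈26.243692
n=6: y≈26.243692, sp=3, e=sp−y≈-23.243692; I≈-6.546371, D=e−e_prev≈-40.059606; u=1/2·(-23.243692)+1/2·(-6.546371)+3/2·(-40.059606)≈-74.984440; next y=1/10·26.243692+1/2·(-74.984440)≈-34.867851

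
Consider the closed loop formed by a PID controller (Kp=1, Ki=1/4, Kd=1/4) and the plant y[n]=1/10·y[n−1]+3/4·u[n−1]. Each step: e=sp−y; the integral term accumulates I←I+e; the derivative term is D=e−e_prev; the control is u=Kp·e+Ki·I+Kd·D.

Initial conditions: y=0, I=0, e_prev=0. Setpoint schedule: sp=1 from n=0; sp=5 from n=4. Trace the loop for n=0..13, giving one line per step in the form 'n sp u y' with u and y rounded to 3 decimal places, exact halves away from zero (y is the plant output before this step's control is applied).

(exact arithmetic carried between steps; '≈' marks a value shown rounded to 6 d.p. or computed from one; I and e_prev carry over from the previous line; the table rounds u and y to 3 d.p., halves away from zero)
n=0: y=0, sp=1, e=sp−y=1; I=1, D=e−e_prev=1; u=1·1+1/4·1+1/4·1=1.5; next y=1/10·0+3/4·1.5=1.125
n=1: y=1.125, sp=1, e=sp−y=-0.125; I=0.875, D=e−e_prev=-1.125; u=1·(-0.125)+1/4·0.875+1/4·(-1.125)=-0.1875; next y=1/10·1.125+3/4·(-0.1875)=-0.028125
n=2: y=-0.028125, sp=1, e=sp−y=1.028125; I=1.903125, D=e−e_prev=1.153125; u=1·1.028125+1/4·1.903125+1/4·1.153125≈1.792188; next y=1/10·(-0.028125)+3/4·1.792188≈1.341328
n=3: y≈1.341328, sp=1, e=sp−y≈-0.341328; I≈1.561797, D=e−e_prev≈-1.369453; u=1·(-0.341328)+1/4·1.561797+1/4·(-1.369453)≈-0.293242; next y=1/10·1.341328+3/4·(-0.293242)≈-0.085799
n=4: y≈-0.085799, sp=5, e=sp−y≈5.085799; I≈6.647596, D=e−e_prev≈5.427127; u=1·5.085799+1/4·6.647596+1/4·5.427127≈8.104479; next y=1/10·(-0.085799)+3/4·8.104479≈6.069780
n=5: y≈6.069780, sp=5, e=sp−y≈-1.069780; I≈5.577816, D=e−e_prev≈-6.155579; u=1·(-1.069780)+1/4·5.577816+1/4·(-6.155579)≈-1.214220; next y=1/10·6.069780+3/4·(-1.214220)≈-0.303687
n=6: y≈-0.303687, sp=5, e=sp−y≈5.303687; I≈10.881503, D=e−e_prev≈6.373467; u=1·5.303687+1/4·10.881503+1/4·6.373467≈9.617430; next y=1/10·(-0.303687)+3/4·9.617430≈7.182704
n=7: y≈7.182704, sp=5, e=sp−y≈-2.182704; I≈8.698800, D=e−e_prev≈-7.486391; u=1·(-2.182704)+1/4·8.698800+1/4·(-7.486391)≈-1.879602; next y=1/10·7.182704+3/4·(-1.879602)≈-0.691431
n=8: y≈-0.691431, sp=5, e=sp−y≈5.691431; I≈14.390230, D=e−e_prev≈7.874134; u=1·5.691431+1/4·14.390230+1/4·7.874134≈11.257522; next y=1/10·(-0.691431)+3/4·11.257522≈8.373998
n=9: y≈8.373998, sp=5, e=sp−y≈-3.373998; I≈11.016232, D=e−e_prev≈-9.065429; u=1·(-3.373998)+1/4·11.016232+1/4·(-9.065429)≈-2.886298; next y=1/10·8.373998+3/4·(-2.886298)≈-1.327323
n=10: y≈-1.327323, sp=5, e=sp−y≈6.327323; I≈17.343555, D=e−e_prev≈9.701322; u=1·6.327323+1/4·17.343555+1/4·9.701322≈13.088543; next y=1/10·(-1.327323)+3/4·13.088543≈9.683675
n=11: y≈9.683675, sp=5, e=sp−y≈-4.683675; I≈12.659881, D=e−e_prev≈-11.010998; u=1·(-4.683675)+1/4·12.659881+1/4·(-11.010998)≈-4.271454; next y=1/10·9.683675+3/4·(-4.271454)≈-2.235223
n=12: y≈-2.235223, sp=5, e=sp−y≈7.235223; I≈19.895104, D=e−e_prev≈11.918898; u=1·7.235223+1/4·19.895104+1/4·11.918898≈15.188724; next y=1/10·(-2.235223)+3/4·15.188724≈11.168020
n=13: y≈11.168020, sp=5, e=sp−y≈-6.168020; I≈13.727083, D=e−e_prev≈-13.403243; u=1·(-6.168020)+1/4·13.727083+1/4·(-13.403243)≈-6.087060; next y=1/10·11.168020+3/4·(-6.087060)≈-3.448493

0 1 1.500 0.000
1 1 -0.188 1.125
2 1 1.792 -0.028
3 1 -0.293 1.341
4 5 8.104 -0.086
5 5 -1.214 6.070
6 5 9.617 -0.304
7 5 -1.880 7.183
8 5 11.258 -0.691
9 5 -2.886 8.374
10 5 13.089 -1.327
11 5 -4.271 9.684
12 5 15.189 -2.235
13 5 -6.087 11.168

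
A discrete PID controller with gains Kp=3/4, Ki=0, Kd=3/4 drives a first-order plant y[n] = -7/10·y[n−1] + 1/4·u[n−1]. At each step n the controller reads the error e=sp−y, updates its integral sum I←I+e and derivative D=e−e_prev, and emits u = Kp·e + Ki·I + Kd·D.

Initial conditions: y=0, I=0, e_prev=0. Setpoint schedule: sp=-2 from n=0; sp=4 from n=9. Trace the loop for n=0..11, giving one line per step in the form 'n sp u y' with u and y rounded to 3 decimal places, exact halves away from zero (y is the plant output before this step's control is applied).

0 -2 -3.000 0.000
1 -2 -0.375 -0.750
2 -2 -2.709 0.431
3 -2 0.292 -0.979
4 -2 -3.372 0.759
5 -2 1.130 -1.374
6 -2 -4.397 1.244
7 -2 2.389 -1.970
8 -2 -5.942 1.976
9 4 13.286 -2.869
10 4 -7.146 5.330
11 4 15.273 -5.517

(exact arithmetic carried between steps; '≈' marks a value shown rounded to 6 d.p. or computed from one; I and e_prev carry over from the previous line; the table rounds u and y to 3 d.p., halves away from zero)
n=0: y=0, sp=-2, e=sp−y=-2; I=-2, D=e−e_prev=-2; u=3/4·(-2)+0·(-2)+3/4·(-2)=-3; next y=-7/10·0+1/4·(-3)=-0.75
n=1: y=-0.75, sp=-2, e=sp−y=-1.25; I=-3.25, D=e−e_prev=0.75; u=3/4·(-1.25)+0·(-3.25)+3/4·0.75=-0.375; next y=-7/10·(-0.75)+1/4·(-0.375)=0.43125
n=2: y=0.43125, sp=-2, e=sp−y=-2.43125; I=-5.68125, D=e−e_prev=-1.18125; u=3/4·(-2.43125)+0·(-5.68125)+3/4·(-1.18125)=-2.709375; next y=-7/10·0.43125+1/4·(-2.709375)≈-0.979219
n=3: y≈-0.979219, sp=-2, e=sp−y≈-1.020781; I≈-6.702031, D=e−e_prev≈1.410469; u=3/4·(-1.020781)+0·(-6.702031)+3/4·1.410469≈0.292266; next y=-7/10·(-0.979219)+1/4·0.292266≈0.758520
n=4: y≈0.758520, sp=-2, e=sp−y≈-2.758520; I≈-9.460551, D=e−e_prev≈-1.737738; u=3/4·(-2.758520)+0·(-9.460551)+3/4·(-1.737738)≈-3.372193; next y=-7/10·0.758520+1/4·(-3.372193)≈-1.374012
n=5: y≈-1.374012, sp=-2, e=sp−y≈-0.625988; I≈-10.086539, D=e−e_prev≈2.132532; u=3/4·(-0.625988)+0·(-10.086539)+3/4·2.132532≈1.129908; next y=-7/10·(-1.374012)+1/4·1.129908≈1.244285
n=6: y≈1.244285, sp=-2, e=sp−y≈-3.244285; I≈-13.330824, D=e−e_prev≈-2.618297; u=3/4·(-3.244285)+0·(-13.330824)+3/4·(-2.618297)≈-4.396937; next y=-7/10·1.244285+1/4·(-4.396937)≈-1.970234
n=7: y≈-1.970234, sp=-2, e=sp−y≈-0.029766; I≈-13.360590, D=e−e_prev≈3.214519; u=3/4·(-0.029766)+0·(-13.360590)+3/4·3.214519≈2.388565; next y=-7/10·(-1.970234)+1/4·2.388565≈1.976305
n=8: y≈1.976305, sp=-2, e=sp−y≈-3.976305; I≈-17.336895, D=e−e_prev≈-3.946539; u=3/4·(-3.976305)+0·(-17.336895)+3/4·(-3.946539)≈-5.942133; next y=-7/10·1.976305+1/4·(-5.942133)≈-2.868947
n=9: y≈-2.868947, sp=4, e=sp−y≈6.868947; I≈-10.467948, D=e−e_prev≈10.845252; u=3/4·6.868947+0·(-10.467948)+3/4·10.845252≈13.285649; next y=-7/10·(-2.868947)+1/4·13.285649≈5.329675
n=10: y≈5.329675, sp=4, e=sp−y≈-1.329675; I≈-11.797623, D=e−e_prev≈-8.198622; u=3/4·(-1.329675)+0·(-11.797623)+3/4·(-8.198622)≈-7.146223; next y=-7/10·5.329675+1/4·(-7.146223)≈-5.517328
n=11: y≈-5.517328, sp=4, e=sp−y≈9.517328; I≈-2.280295, D=e−e_prev≈10.847003; u=3/4·9.517328+0·(-2.280295)+3/4·10.847003≈15.273248; next y=-7/10·(-5.517328)+1/4·15.273248≈7.680442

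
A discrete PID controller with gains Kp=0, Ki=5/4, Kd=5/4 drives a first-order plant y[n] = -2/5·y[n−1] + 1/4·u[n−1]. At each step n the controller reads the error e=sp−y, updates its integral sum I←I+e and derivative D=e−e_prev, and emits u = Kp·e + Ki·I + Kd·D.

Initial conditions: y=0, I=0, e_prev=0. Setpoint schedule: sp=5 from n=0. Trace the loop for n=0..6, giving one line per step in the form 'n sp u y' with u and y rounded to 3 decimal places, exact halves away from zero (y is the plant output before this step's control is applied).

(exact arithmetic carried between steps; '≈' marks a value shown rounded to 6 d.p. or computed from one; I and e_prev carry over from the previous line; the table rounds u and y to 3 d.p., halves away from zero)
n=0: y=0, sp=5, e=sp−y=5; I=5, D=e−e_prev=5; u=0·5+5/4·5+5/4·5=12.5; next y=-2/5·0+1/4·12.5=3.125
n=1: y=3.125, sp=5, e=sp−y=1.875; I=6.875, D=e−e_prev=-3.125; u=0·1.875+5/4·6.875+5/4·(-3.125)=4.6875; next y=-2/5·3.125+1/4·4.6875=-0.078125
n=2: y=-0.078125, sp=5, e=sp−y=5.078125; I=11.953125, D=e−e_prev=3.203125; u=0·5.078125+5/4·11.953125+5/4·3.203125≈18.945313; next y=-2/5·(-0.078125)+1/4·18.945313≈4.767578
n=3: y≈4.767578, sp=5, e=sp−y≈0.232422; I≈12.185547, D=e−e_prev≈-4.845703; u=0·0.232422+5/4·12.185547+5/4·(-4.845703)≈9.174805; next y=-2/5·4.767578+1/4·9.174805≈0.386670
n=4: y≈0.386670, sp=5, e=sp−y≈4.613330; I≈16.798877, D=e−e_prev≈4.380908; u=0·4.613330+5/4·16.798877+5/4·4.380908≈26.474731; next y=-2/5·0.386670+1/4·26.474731≈6.464015
n=5: y≈6.464015, sp=5, e=sp−y≈-1.464015; I≈15.334862, D=e−e_prev≈-6.077345; u=0·(-1.464015)+5/4·15.334862+5/4·(-6.077345)≈11.571896; next y=-2/5·6.464015+1/4·11.571896≈0.307368
n=6: y≈0.307368, sp=5, e=sp−y≈4.692632; I≈20.027494, D=e−e_prev≈6.156647; u=0·4.692632+5/4·20.027494+5/4·6.156647≈32.730176; next y=-2/5·0.307368+1/4·32.730176≈8.059597

0 5 12.500 0.000
1 5 4.688 3.125
2 5 18.945 -0.078
3 5 9.175 4.768
4 5 26.475 0.387
5 5 11.572 6.464
6 5 32.730 0.307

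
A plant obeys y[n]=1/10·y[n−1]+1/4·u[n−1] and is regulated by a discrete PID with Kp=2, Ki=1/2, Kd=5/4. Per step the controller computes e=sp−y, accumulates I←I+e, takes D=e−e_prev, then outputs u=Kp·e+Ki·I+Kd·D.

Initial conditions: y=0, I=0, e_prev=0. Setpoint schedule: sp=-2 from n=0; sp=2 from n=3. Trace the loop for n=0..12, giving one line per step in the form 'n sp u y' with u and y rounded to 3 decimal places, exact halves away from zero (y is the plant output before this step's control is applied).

0 -2 -7.500 0.000
1 -2 1.031 -1.875
2 -2 -8.670 0.070
3 2 16.092 -2.160
4 2 -11.994 3.807
5 2 18.655 -2.618
6 2 -13.391 4.402
7 2 21.593 -2.908
8 2 -15.147 5.107
9 2 24.756 -3.276
10 2 -17.350 5.861
11 2 28.189 -3.751
12 2 -20.040 6.672

(exact arithmetic carried between steps; '≈' marks a value shown rounded to 6 d.p. or computed from one; I and e_prev carry over from the previous line; the table rounds u and y to 3 d.p., halves away from zero)
n=0: y=0, sp=-2, e=sp−y=-2; I=-2, D=e−e_prev=-2; u=2·(-2)+1/2·(-2)+5/4·(-2)=-7.5; next y=1/10·0+1/4·(-7.5)=-1.875
n=1: y=-1.875, sp=-2, e=sp−y=-0.125; I=-2.125, D=e−e_prev=1.875; u=2·(-0.125)+1/2·(-2.125)+5/4·1.875=1.03125; next y=1/10·(-1.875)+1/4·1.03125≈0.070313
n=2: y≈0.070313, sp=-2, e=sp−y≈-2.070313; I≈-4.195313, D=e−e_prev≈-1.945313; u=2·(-2.070313)+1/2·(-4.195313)+5/4·(-1.945313)≈-8.669922; next y=1/10·0.070313+1/4·(-8.669922)≈-2.160449
n=3: y≈-2.160449, sp=2, e=sp−y≈4.160449; I≈-0.034863, D=e−e_prev≈6.230762; u=2·4.160449+1/2·(-0.034863)+5/4·6.230762≈16.091919; next y=1/10·(-2.160449)+1/4·16.091919≈3.806935
n=4: y≈3.806935, sp=2, e=sp−y≈-1.806935; I≈-1.841798, D=e−e_prev≈-5.967384; u=2·(-1.806935)+1/2·(-1.841798)+5/4·(-5.967384)≈-11.993999; next y=1/10·3.806935+1/4·(-11.993999)≈-2.617806
n=5: y≈-2.617806, sp=2, e=sp−y≈4.617806; I≈2.776008, D=e−e_prev≈6.424741; u=2·4.617806+1/2·2.776008+5/4·6.424741≈18.654543; next y=1/10·(-2.617806)+1/4·18.654543≈4.401855
n=6: y≈4.401855, sp=2, e=sp−y≈-2.401855; I≈0.374153, D=e−e_prev≈-7.019661; u=2·(-2.401855)+1/2·0.374153+5/4·(-7.019661)≈-13.391210; next y=1/10·4.401855+1/4·(-13.391210)≈-2.907617
n=7: y≈-2.907617, sp=2, e=sp−y≈4.907617; I≈5.281770, D=e−e_prev≈7.309472; u=2·4.907617+1/2·5.281770+5/4·7.309472≈21.592959; next y=1/10·(-2.907617)+1/4·21.592959≈5.107478
n=8: y≈5.107478, sp=2, e=sp−y≈-3.107478; I≈2.174292, D=e−e_prev≈-8.015095; u=2·(-3.107478)+1/2·2.174292+5/4·(-8.015095)≈-15.146679; next y=1/10·5.107478+1/4·(-15.146679)≈-3.275922
n=9: y≈-3.275922, sp=2, e=sp−y≈5.275922; I≈7.450214, D=e−e_prev≈8.383400; u=2·5.275922+1/2·7.450214+5/4·8.383400≈24.756201; next y=1/10·(-3.275922)+1/4·24.756201≈5.861458
n=10: y≈5.861458, sp=2, e=sp−y≈-3.861458; I≈3.588756, D=e−e_prev≈-9.137380; u=2·(-3.861458)+1/2·3.588756+5/4·(-9.137380)≈-17.350263; next y=1/10·5.861458+1/4·(-17.350263)≈-3.751420
n=11: y≈-3.751420, sp=2, e=sp−y≈5.751420; I≈9.340176, D=e−e_prev≈9.612878; u=2·5.751420+1/2·9.340176+5/4·9.612878≈28.189026; next y=1/10·(-3.751420)+1/4·28.189026≈6.672114
n=12: y≈6.672114, sp=2, e=sp−y≈-4.672114; I≈4.668062, D=e−e_prev≈-10.423534; u=2·(-4.672114)+1/2·4.668062+5/4·(-10.423534)≈-20.039616; next y=1/10·6.672114+1/4·(-20.039616)≈-4.342693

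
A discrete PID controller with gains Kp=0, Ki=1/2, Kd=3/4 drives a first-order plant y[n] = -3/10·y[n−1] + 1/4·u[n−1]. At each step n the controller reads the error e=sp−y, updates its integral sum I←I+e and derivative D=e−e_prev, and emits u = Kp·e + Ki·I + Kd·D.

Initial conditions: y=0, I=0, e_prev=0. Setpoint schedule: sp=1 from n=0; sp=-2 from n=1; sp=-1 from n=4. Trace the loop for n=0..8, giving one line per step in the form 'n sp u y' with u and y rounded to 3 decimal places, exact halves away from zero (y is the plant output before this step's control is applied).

0 1 1.250 0.000
1 -2 -3.141 0.313
2 -2 -0.323 -0.879
3 -2 -3.105 0.183
4 -1 -0.882 -0.831
5 -1 -3.552 0.029
6 -1 -2.265 -0.897
7 -1 -3.760 -0.297
8 -1 -2.970 -0.851

(exact arithmetic carried between steps; '≈' marks a value shown rounded to 6 d.p. or computed from one; I and e_prev carry over from the previous line; the table rounds u and y to 3 d.p., halves away from zero)
n=0: y=0, sp=1, e=sp−y=1; I=1, D=e−e_prev=1; u=0·1+1/2·1+3/4·1=1.25; next y=-3/10·0+1/4·1.25=0.3125
n=1: y=0.3125, sp=-2, e=sp−y=-2.3125; I=-1.3125, D=e−e_prev=-3.3125; u=0·(-2.3125)+1/2·(-1.3125)+3/4·(-3.3125)=-3.140625; next y=-3/10·0.3125+1/4·(-3.140625)≈-0.878906
n=2: y≈-0.878906, sp=-2, e=sp−y≈-1.121094; I≈-2.433594, D=e−e_prev≈1.191406; u=0·(-1.121094)+1/2·(-2.433594)+3/4·1.191406≈-0.323242; next y=-3/10·(-0.878906)+1/4·(-0.323242)≈0.182861
n=3: y≈0.182861, sp=-2, e=sp−y≈-2.182861; I≈-4.616455, D=e−e_prev≈-1.061768; u=0·(-2.182861)+1/2·(-4.616455)+3/4·(-1.061768)≈-3.104553; next y=-3/10·0.182861+1/4·(-3.104553)≈-0.830997
n=4: y≈-0.830997, sp=-1, e=sp−y≈-0.169003; I≈-4.785458, D=e−e_prev≈2.013858; u=0·(-0.169003)+1/2·(-4.785458)+3/4·2.013858≈-0.882336; next y=-3/10·(-0.830997)+1/4·(-0.882336)≈0.028715
n=5: y≈0.028715, sp=-1, e=sp−y≈-1.028715; I≈-5.814173, D=e−e_prev≈-0.859712; u=0·(-1.028715)+1/2·(-5.814173)+3/4·(-0.859712)≈-3.551871; next y=-3/10·0.028715+1/4·(-3.551871)≈-0.896582
n=6: y≈-0.896582, sp=-1, e=sp−y≈-0.103418; I≈-5.917591, D=e−e_prev≈0.925297; u=0·(-0.103418)+1/2·(-5.917591)+3/4·0.925297≈-2.264823; next y=-3/10·(-0.896582)+1/4·(-2.264823)≈-0.297231
n=7: y≈-0.297231, sp=-1, e=sp−y≈-0.702769; I≈-6.620360, D=e−e_prev≈-0.599351; u=0·(-0.702769)+1/2·(-6.620360)+3/4·(-0.599351)≈-3.759694; next y=-3/10·(-0.297231)+1/4·(-3.759694)≈-0.850754
n=8: y≈-0.850754, sp=-1, e=sp−y≈-0.149246; I≈-6.769606, D=e−e_prev≈0.553523; u=0·(-0.149246)+1/2·(-6.769606)+3/4·0.553523≈-2.969661; next y=-3/10·(-0.850754)+1/4·(-2.969661)≈-0.487189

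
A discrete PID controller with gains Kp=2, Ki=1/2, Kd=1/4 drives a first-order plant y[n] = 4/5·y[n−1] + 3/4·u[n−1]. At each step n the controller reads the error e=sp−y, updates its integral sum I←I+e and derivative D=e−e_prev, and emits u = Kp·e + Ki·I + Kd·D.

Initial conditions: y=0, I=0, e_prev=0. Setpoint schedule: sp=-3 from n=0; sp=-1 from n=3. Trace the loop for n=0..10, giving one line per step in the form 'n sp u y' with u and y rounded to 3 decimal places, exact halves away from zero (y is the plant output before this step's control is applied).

(exact arithmetic carried between steps; '≈' marks a value shown rounded to 6 d.p. or computed from one; I and e_prev carry over from the previous line; the table rounds u and y to 3 d.p., halves away from zero)
n=0: y=0, sp=-3, e=sp−y=-3; I=-3, D=e−e_prev=-3; u=2·(-3)+1/2·(-3)+1/4·(-3)=-8.25; next y=4/5·0+3/4·(-8.25)=-6.1875
n=1: y=-6.1875, sp=-3, e=sp−y=3.1875; I=0.1875, D=e−e_prev=6.1875; u=2·3.1875+1/2·0.1875+1/4·6.1875=8.015625; next y=4/5·(-6.1875)+3/4·8.015625≈1.061719
n=2: y≈1.061719, sp=-3, e=sp−y≈-4.061719; I≈-3.874219, D=e−e_prev≈-7.249219; u=2·(-4.061719)+1/2·(-3.874219)+1/4·(-7.249219)≈-11.872852; next y=4/5·1.061719+3/4·(-11.872852)≈-8.055264
n=3: y≈-8.055264, sp=-1, e=sp−y≈7.055264; I≈3.181045, D=e−e_prev≈11.116982; u=2·7.055264+1/2·3.181045+1/4·11.116982≈18.480295; next y=4/5·(-8.055264)+3/4·18.480295≈7.416011
n=4: y≈7.416011, sp=-1, e=sp−y≈-8.416011; I≈-5.234966, D=e−e_prev≈-15.471274; u=2·(-8.416011)+1/2·(-5.234966)+1/4·(-15.471274)≈-23.317323; next y=4/5·7.416011+3/4·(-23.317323)≈-11.555184
n=5: y≈-11.555184, sp=-1, e=sp−y≈10.555184; I≈5.320218, D=e−e_prev≈18.971194; u=2·10.555184+1/2·5.320218+1/4·18.971194≈28.513274; next y=4/5·(-11.555184)+3/4·28.513274≈12.140809
n=6: y≈12.140809, sp=-1, e=sp−y≈-13.140809; I≈-7.820591, D=e−e_prev≈-23.695993; u=2·(-13.140809)+1/2·(-7.820591)+1/4·(-23.695993)≈-36.115912; next y=4/5·12.140809+3/4·(-36.115912)≈-17.374287
n=7: y≈-17.374287, sp=-1, e=sp−y≈16.374287; I≈8.553695, D=e−e_prev≈29.515096; u=2·16.374287+1/2·8.553695+1/4·29.515096≈44.404195; next y=4/5·(-17.374287)+3/4·44.404195≈19.403717
n=8: y≈19.403717, sp=-1, e=sp−y≈-20.403717; I≈-11.850021, D=e−e_prev≈-36.778003; u=2·(-20.403717)+1/2·(-11.850021)+1/4·(-36.778003)≈-55.926945; next y=4/5·19.403717+3/4·(-55.926945)≈-26.422235
n=9: y≈-26.422235, sp=-1, e=sp−y≈25.422235; I≈13.572214, D=e−e_prev≈45.825952; u=2·25.422235+1/2·13.572214+1/4·45.825952≈69.087066; next y=4/5·(-26.422235)+3/4·69.087066≈30.677511
n=10: y≈30.677511, sp=-1, e=sp−y≈-31.677511; I≈-18.105297, D=e−e_prev≈-57.099747; u=2·(-31.677511)+1/2·(-18.105297)+1/4·(-57.099747)≈-86.682608; next y=4/5·30.677511+3/4·(-86.682608)≈-40.469947

0 -3 -8.250 0.000
1 -3 8.016 -6.188
2 -3 -11.873 1.062
3 -1 18.480 -8.055
4 -1 -23.317 7.416
5 -1 28.513 -11.555
6 -1 -36.116 12.141
7 -1 44.404 -17.374
8 -1 -55.927 19.404
9 -1 69.087 -26.422
10 -1 -86.683 30.678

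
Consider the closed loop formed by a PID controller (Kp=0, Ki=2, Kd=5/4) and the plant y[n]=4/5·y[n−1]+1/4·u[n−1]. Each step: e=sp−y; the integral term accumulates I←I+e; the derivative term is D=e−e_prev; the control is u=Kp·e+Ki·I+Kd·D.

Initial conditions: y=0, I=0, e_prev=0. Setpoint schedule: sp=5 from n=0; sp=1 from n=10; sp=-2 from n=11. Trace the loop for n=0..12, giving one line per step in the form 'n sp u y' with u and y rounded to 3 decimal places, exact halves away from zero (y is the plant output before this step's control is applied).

(exact arithmetic carried between steps; '≈' marks a value shown rounded to 6 d.p. or computed from one; I and e_prev carry over from the previous line; the table rounds u and y to 3 d.p., halves away from zero)
n=0: y=0, sp=5, e=sp−y=5; I=5, D=e−e_prev=5; u=0·5+2·5+5/4·5=16.25; next y=4/5·0+1/4·16.25=4.0625
n=1: y=4.0625, sp=5, e=sp−y=0.9375; I=5.9375, D=e−e_prev=-4.0625; u=0·0.9375+2·5.9375+5/4·(-4.0625)=6.796875; next y=4/5·4.0625+1/4·6.796875≈4.949219
n=2: y≈4.949219, sp=5, e=sp−y≈0.050781; I≈5.988281, D=e−e_prev≈-0.886719; u=0·0.050781+2·5.988281+5/4·(-0.886719)≈10.868164; next y=4/5·4.949219+1/4·10.868164≈6.676416
n=3: y≈6.676416, sp=5, e=sp−y≈-1.676416; I≈4.311865, D=e−e_prev≈-1.727197; u=0·(-1.676416)+2·4.311865+5/4·(-1.727197)≈6.464734; next y=4/5·6.676416+1/4·6.464734≈6.957316
n=4: y≈6.957316, sp=5, e=sp−y≈-1.957316; I≈2.354549, D=e−e_prev≈-0.280900; u=0·(-1.957316)+2·2.354549+5/4·(-0.280900)≈4.357973; next y=4/5·6.957316+1/4·4.357973≈6.655346
n=5: y≈6.655346, sp=5, e=sp−y≈-1.655346; I≈0.699203, D=e−e_prev≈0.301970; u=0·(-1.655346)+2·0.699203+5/4·0.301970≈1.775868; next y=4/5·6.655346+1/4·1.775868≈5.768244
n=6: y≈5.768244, sp=5, e=sp−y≈-0.768244; I≈-0.069041, D=e−e_prev≈0.887102; u=0·(-0.768244)+2·(-0.069041)+5/4·0.887102≈0.970795; next y=4/5·5.768244+1/4·0.970795≈4.857294
n=7: y≈4.857294, sp=5, e=sp−y≈0.142706; I≈0.073665, D=e−e_prev≈0.910950; u=0·0.142706+2·0.073665+5/4·0.910950≈1.286017; next y=4/5·4.857294+1/4·1.286017≈4.207339
n=8: y≈4.207339, sp=5, e=sp−y≈0.792661; I≈0.866325, D=e−e_prev≈0.649955; u=0·0.792661+2·0.866325+5/4·0.649955≈2.545094; next y=4/5·4.207339+1/4·2.545094≈4.002145
n=9: y≈4.002145, sp=5, e=sp−y≈0.997855; I≈1.864180, D=e−e_prev≈0.205194; u=0·0.997855+2·1.864180+5/4·0.205194≈3.984854; next y=4/5·4.002145+1/4·3.984854≈4.197929
n=10: y≈4.197929, sp=1, e=sp−y≈-3.197929; I≈-1.333749, D=e−e_prev≈-4.195784; u=0·(-3.197929)+2·(-1.333749)+5/4·(-4.195784)≈-7.912229; next y=4/5·4.197929+1/4·(-7.912229)≈1.380286
n=11: y≈1.380286, sp=-2, e=sp−y≈-3.380286; I≈-4.714035, D=e−e_prev≈-0.182357; u=0·(-3.380286)+2·(-4.714035)+5/4·(-0.182357)≈-9.656017; next y=4/5·1.380286+1/4·(-9.656017)≈-1.309775
n=12: y≈-1.309775, sp=-2, e=sp−y≈-0.690225; I≈-5.404260, D=e−e_prev≈2.690062; u=0·(-0.690225)+2·(-5.404260)+5/4·2.690062≈-7.445944; next y=4/5·(-1.309775)+1/4·(-7.445944)≈-2.909306

0 5 16.250 0.000
1 5 6.797 4.063
2 5 10.868 4.949
3 5 6.465 6.676
4 5 4.358 6.957
5 5 1.776 6.655
6 5 0.971 5.768
7 5 1.286 4.857
8 5 2.545 4.207
9 5 3.985 4.002
10 1 -7.912 4.198
11 -2 -9.656 1.380
12 -2 -7.446 -1.310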